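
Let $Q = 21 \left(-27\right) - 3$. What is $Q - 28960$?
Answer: $-29530$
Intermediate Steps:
$Q = -570$ ($Q = -567 - 3 = -570$)
$Q - 28960 = -570 - 28960 = -29530$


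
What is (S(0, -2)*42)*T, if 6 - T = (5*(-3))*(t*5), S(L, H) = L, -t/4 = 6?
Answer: 0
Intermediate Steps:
t = -24 (t = -4*6 = -24)
T = -1794 (T = 6 - 5*(-3)*(-24*5) = 6 - (-15)*(-120) = 6 - 1*1800 = 6 - 1800 = -1794)
(S(0, -2)*42)*T = (0*42)*(-1794) = 0*(-1794) = 0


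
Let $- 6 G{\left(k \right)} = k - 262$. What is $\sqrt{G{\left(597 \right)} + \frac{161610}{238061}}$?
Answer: $\frac{5 i \sqrt{4501111218546}}{1428366} \approx 7.4266 i$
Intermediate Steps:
$G{\left(k \right)} = \frac{131}{3} - \frac{k}{6}$ ($G{\left(k \right)} = - \frac{k - 262}{6} = - \frac{-262 + k}{6} = \frac{131}{3} - \frac{k}{6}$)
$\sqrt{G{\left(597 \right)} + \frac{161610}{238061}} = \sqrt{\left(\frac{131}{3} - \frac{199}{2}\right) + \frac{161610}{238061}} = \sqrt{\left(\frac{131}{3} - \frac{199}{2}\right) + 161610 \cdot \frac{1}{238061}} = \sqrt{- \frac{335}{6} + \frac{161610}{238061}} = \sqrt{- \frac{78780775}{1428366}} = \frac{5 i \sqrt{4501111218546}}{1428366}$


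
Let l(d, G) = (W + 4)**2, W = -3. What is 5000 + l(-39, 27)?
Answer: 5001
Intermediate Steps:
l(d, G) = 1 (l(d, G) = (-3 + 4)**2 = 1**2 = 1)
5000 + l(-39, 27) = 5000 + 1 = 5001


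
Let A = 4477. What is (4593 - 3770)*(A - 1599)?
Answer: 2368594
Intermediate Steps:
(4593 - 3770)*(A - 1599) = (4593 - 3770)*(4477 - 1599) = 823*2878 = 2368594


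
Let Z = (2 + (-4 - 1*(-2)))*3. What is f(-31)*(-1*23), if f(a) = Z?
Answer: 0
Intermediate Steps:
Z = 0 (Z = (2 + (-4 + 2))*3 = (2 - 2)*3 = 0*3 = 0)
f(a) = 0
f(-31)*(-1*23) = 0*(-1*23) = 0*(-23) = 0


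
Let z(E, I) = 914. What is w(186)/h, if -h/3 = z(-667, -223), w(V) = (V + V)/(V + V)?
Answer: -1/2742 ≈ -0.00036470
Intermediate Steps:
w(V) = 1 (w(V) = (2*V)/((2*V)) = (2*V)*(1/(2*V)) = 1)
h = -2742 (h = -3*914 = -2742)
w(186)/h = 1/(-2742) = 1*(-1/2742) = -1/2742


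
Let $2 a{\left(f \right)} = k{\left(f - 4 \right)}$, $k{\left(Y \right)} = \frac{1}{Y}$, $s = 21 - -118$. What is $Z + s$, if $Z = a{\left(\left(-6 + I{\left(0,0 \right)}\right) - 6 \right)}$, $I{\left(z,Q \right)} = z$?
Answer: $\frac{4447}{32} \approx 138.97$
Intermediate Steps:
$s = 139$ ($s = 21 + 118 = 139$)
$a{\left(f \right)} = \frac{1}{2 \left(-4 + f\right)}$ ($a{\left(f \right)} = \frac{1}{2 \left(f - 4\right)} = \frac{1}{2 \left(-4 + f\right)}$)
$Z = - \frac{1}{32}$ ($Z = \frac{1}{2 \left(-4 + \left(\left(-6 + 0\right) - 6\right)\right)} = \frac{1}{2 \left(-4 - 12\right)} = \frac{1}{2 \left(-16\right)} = \frac{1}{2} \left(- \frac{1}{16}\right) = - \frac{1}{32} \approx -0.03125$)
$Z + s = - \frac{1}{32} + 139 = \frac{4447}{32}$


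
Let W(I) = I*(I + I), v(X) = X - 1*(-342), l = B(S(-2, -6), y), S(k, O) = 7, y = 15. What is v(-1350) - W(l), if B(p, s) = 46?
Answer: -5240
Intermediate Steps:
l = 46
v(X) = 342 + X (v(X) = X + 342 = 342 + X)
W(I) = 2*I**2 (W(I) = I*(2*I) = 2*I**2)
v(-1350) - W(l) = (342 - 1350) - 2*46**2 = -1008 - 2*2116 = -1008 - 1*4232 = -1008 - 4232 = -5240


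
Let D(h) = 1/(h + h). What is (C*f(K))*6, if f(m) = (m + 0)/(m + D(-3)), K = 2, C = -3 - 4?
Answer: -504/11 ≈ -45.818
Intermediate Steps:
C = -7
D(h) = 1/(2*h)
f(m) = m/(-⅙ + m) (f(m) = (m + 0)/(m + (½)/(-3)) = m/(m + (½)*(-⅓)) = m/(m - ⅙) = m/(-⅙ + m))
(C*f(K))*6 = -42*2/(-1 + 6*2)*6 = -42*2/(-1 + 12)*6 = -42*2/11*6 = -7*12/11*6 = -84/11*6 = -504/11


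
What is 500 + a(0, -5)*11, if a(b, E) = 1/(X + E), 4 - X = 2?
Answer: 1489/3 ≈ 496.33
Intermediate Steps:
X = 2 (X = 4 - 1*2 = 4 - 2 = 2)
a(b, E) = 1/(2 + E)
500 + a(0, -5)*11 = 500 + 11/(2 - 5) = 500 + 11/(-3) = 500 - ⅓*11 = 500 - 11/3 = 1489/3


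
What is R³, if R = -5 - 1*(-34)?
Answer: 24389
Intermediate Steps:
R = 29 (R = -5 + 34 = 29)
R³ = 29³ = 24389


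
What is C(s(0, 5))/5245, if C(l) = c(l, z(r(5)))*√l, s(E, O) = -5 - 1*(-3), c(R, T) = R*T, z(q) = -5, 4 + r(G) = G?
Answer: 2*I*√2/1049 ≈ 0.0026963*I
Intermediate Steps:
r(G) = -4 + G
s(E, O) = -2 (s(E, O) = -5 + 3 = -2)
C(l) = -5*l^(3/2) (C(l) = (l*(-5))*√l = (-5*l)*√l = -5*l^(3/2))
C(s(0, 5))/5245 = -(-10)*I*√2/5245 = -(-10)*I*√2*(1/5245) = (10*I*√2)*(1/5245) = 2*I*√2/1049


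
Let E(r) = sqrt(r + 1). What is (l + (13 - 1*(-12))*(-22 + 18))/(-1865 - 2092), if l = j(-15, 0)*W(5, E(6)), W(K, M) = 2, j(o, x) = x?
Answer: 100/3957 ≈ 0.025272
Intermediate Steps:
E(r) = sqrt(1 + r)
l = 0 (l = 0*2 = 0)
(l + (13 - 1*(-12))*(-22 + 18))/(-1865 - 2092) = (0 + (13 - 1*(-12))*(-22 + 18))/(-1865 - 2092) = (0 + (13 + 12)*(-4))/(-3957) = (0 + 25*(-4))*(-1/3957) = (0 - 100)*(-1/3957) = -100*(-1/3957) = 100/3957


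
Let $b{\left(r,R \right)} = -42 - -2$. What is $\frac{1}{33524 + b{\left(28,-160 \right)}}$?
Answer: $\frac{1}{33484} \approx 2.9865 \cdot 10^{-5}$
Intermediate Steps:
$b{\left(r,R \right)} = -40$ ($b{\left(r,R \right)} = -42 + 2 = -40$)
$\frac{1}{33524 + b{\left(28,-160 \right)}} = \frac{1}{33524 - 40} = \frac{1}{33484}$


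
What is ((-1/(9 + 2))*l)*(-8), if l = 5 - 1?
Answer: 32/11 ≈ 2.9091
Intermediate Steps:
l = 4
((-1/(9 + 2))*l)*(-8) = (-1/(9 + 2)*4)*(-8) = (-1/11*4)*(-8) = (-1*1/11*4)*(-8) = -1/11*4*(-8) = -4/11*(-8) = 32/11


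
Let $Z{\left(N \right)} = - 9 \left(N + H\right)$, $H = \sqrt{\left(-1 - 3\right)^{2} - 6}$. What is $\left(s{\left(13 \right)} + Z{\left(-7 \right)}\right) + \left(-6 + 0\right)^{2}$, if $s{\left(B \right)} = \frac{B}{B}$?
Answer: $100 - 9 \sqrt{10} \approx 71.54$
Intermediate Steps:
$H = \sqrt{10}$ ($H = \sqrt{\left(-4\right)^{2} - 6} = \sqrt{16 - 6} = \sqrt{10} \approx 3.1623$)
$Z{\left(N \right)} = - 9 N - 9 \sqrt{10}$ ($Z{\left(N \right)} = - 9 \left(N + \sqrt{10}\right) = - 9 N - 9 \sqrt{10}$)
$s{\left(B \right)} = 1$
$\left(s{\left(13 \right)} + Z{\left(-7 \right)}\right) + \left(-6 + 0\right)^{2} = \left(1 - \left(-63 + 9 \sqrt{10}\right)\right) + \left(-6 + 0\right)^{2} = \left(1 + \left(63 - 9 \sqrt{10}\right)\right) + \left(-6\right)^{2} = \left(64 - 9 \sqrt{10}\right) + 36 = 100 - 9 \sqrt{10}$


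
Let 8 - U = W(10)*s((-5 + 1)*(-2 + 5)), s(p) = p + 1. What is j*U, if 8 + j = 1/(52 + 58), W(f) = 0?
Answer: -3516/55 ≈ -63.927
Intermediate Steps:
s(p) = 1 + p
U = 8 (U = 8 - 0*(1 + (-5 + 1)*(-2 + 5)) = 8 - 0*(1 - 4*3) = 8 - 0*(1 - 12) = 8 - 0*(-11) = 8 - 1*0 = 8 + 0 = 8)
j = -879/110 (j = -8 + 1/(52 + 58) = -8 + 1/110 = -879/110 ≈ -7.9909)
j*U = -879/110*8 = -3516/55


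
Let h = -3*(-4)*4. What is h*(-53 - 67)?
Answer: -5760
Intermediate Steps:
h = 48 (h = 12*4 = 48)
h*(-53 - 67) = 48*(-53 - 67) = 48*(-120) = -5760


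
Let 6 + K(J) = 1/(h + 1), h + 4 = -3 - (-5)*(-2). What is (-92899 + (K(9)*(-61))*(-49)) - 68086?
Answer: -2865693/16 ≈ -1.7911e+5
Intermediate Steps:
h = -17 (h = -4 + (-3 - (-5)*(-2)) = -4 + (-3 - 1*10) = -4 + (-3 - 10) = -4 - 13 = -17)
K(J) = -97/16 (K(J) = -6 + 1/(-17 + 1) = -6 + 1/(-16) = -6 - 1/16 = -97/16)
(-92899 + (K(9)*(-61))*(-49)) - 68086 = (-92899 - 97/16*(-61)*(-49)) - 68086 = (-92899 + (5917/16)*(-49)) - 68086 = (-92899 - 289933/16) - 68086 = -1776317/16 - 68086 = -2865693/16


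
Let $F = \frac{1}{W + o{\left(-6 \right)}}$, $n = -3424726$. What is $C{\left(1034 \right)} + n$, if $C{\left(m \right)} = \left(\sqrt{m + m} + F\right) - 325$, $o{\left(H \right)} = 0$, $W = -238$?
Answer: $- \frac{815162139}{238} + 2 \sqrt{517} \approx -3.425 \cdot 10^{6}$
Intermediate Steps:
$F = - \frac{1}{238}$ ($F = \frac{1}{-238 + 0} = \frac{1}{-238} = - \frac{1}{238} \approx -0.0042017$)
$C{\left(m \right)} = - \frac{77351}{238} + \sqrt{2} \sqrt{m}$ ($C{\left(m \right)} = \left(\sqrt{m + m} - \frac{1}{238}\right) - 325 = \left(\sqrt{2 m} - \frac{1}{238}\right) - 325 = \left(\sqrt{2} \sqrt{m} - \frac{1}{238}\right) - 325 = \left(- \frac{1}{238} + \sqrt{2} \sqrt{m}\right) - 325 = - \frac{77351}{238} + \sqrt{2} \sqrt{m}$)
$C{\left(1034 \right)} + n = \left(- \frac{77351}{238} + \sqrt{2} \sqrt{1034}\right) - 3424726 = \left(- \frac{77351}{238} + 2 \sqrt{517}\right) - 3424726 = - \frac{815162139}{238} + 2 \sqrt{517}$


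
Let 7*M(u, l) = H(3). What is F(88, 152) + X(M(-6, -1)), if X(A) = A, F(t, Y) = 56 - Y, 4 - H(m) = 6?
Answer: -674/7 ≈ -96.286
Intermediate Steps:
H(m) = -2 (H(m) = 4 - 1*6 = 4 - 6 = -2)
M(u, l) = -2/7 (M(u, l) = (1/7)*(-2) = -2/7)
F(88, 152) + X(M(-6, -1)) = (56 - 1*152) - 2/7 = (56 - 152) - 2/7 = -96 - 2/7 = -674/7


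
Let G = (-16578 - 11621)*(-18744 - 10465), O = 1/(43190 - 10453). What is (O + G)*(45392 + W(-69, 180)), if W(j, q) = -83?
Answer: 1221725818284670512/32737 ≈ 3.7319e+13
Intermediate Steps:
O = 1/32737 ≈ 3.0546e-5
G = 823664591 (G = -28199*(-29209) = 823664591)
(O + G)*(45392 + W(-69, 180)) = (1/32737 + 823664591)*(45392 - 83) = (26964307715568/32737)*45309 = 1221725818284670512/32737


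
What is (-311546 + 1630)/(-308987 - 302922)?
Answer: 309916/611909 ≈ 0.50647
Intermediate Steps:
(-311546 + 1630)/(-308987 - 302922) = -309916/(-611909) = -309916*(-1/611909) = 309916/611909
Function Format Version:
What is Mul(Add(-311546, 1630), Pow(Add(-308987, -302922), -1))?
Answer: Rational(309916, 611909) ≈ 0.50647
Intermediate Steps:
Mul(Add(-311546, 1630), Pow(Add(-308987, -302922), -1)) = Mul(-309916, Pow(-611909, -1)) = Mul(-309916, Rational(-1, 611909)) = Rational(309916, 611909)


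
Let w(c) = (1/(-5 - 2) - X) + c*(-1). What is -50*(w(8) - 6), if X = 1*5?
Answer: 6700/7 ≈ 957.14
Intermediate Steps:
X = 5
w(c) = -36/7 - c (w(c) = (1/(-5 - 2) - 1*5) + c*(-1) = (1/(-7) - 5) - c = (-⅐ - 5) - c = -36/7 - c)
-50*(w(8) - 6) = -50*((-36/7 - 1*8) - 6) = -50*((-36/7 - 8) - 6) = -50*(-92/7 - 6) = -50*(-134/7) = 6700/7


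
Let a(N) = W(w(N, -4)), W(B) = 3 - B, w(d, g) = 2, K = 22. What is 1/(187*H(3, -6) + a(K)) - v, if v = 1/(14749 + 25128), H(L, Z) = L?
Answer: 39315/22410874 ≈ 0.0017543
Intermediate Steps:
a(N) = 1 (a(N) = 3 - 1*2 = 3 - 2 = 1)
v = 1/39877 ≈ 2.5077e-5
1/(187*H(3, -6) + a(K)) - v = 1/(187*3 + 1) - 1*1/39877 = 1/(561 + 1) - 1/39877 = 1/562 - 1/39877 = 39315/22410874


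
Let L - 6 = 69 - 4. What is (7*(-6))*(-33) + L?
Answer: 1457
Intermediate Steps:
L = 71 (L = 6 + (69 - 4) = 6 + 65 = 71)
(7*(-6))*(-33) + L = (7*(-6))*(-33) + 71 = -42*(-33) + 71 = 1386 + 71 = 1457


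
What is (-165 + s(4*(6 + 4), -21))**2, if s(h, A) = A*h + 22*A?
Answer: 2152089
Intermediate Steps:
s(h, A) = 22*A + A*h
(-165 + s(4*(6 + 4), -21))**2 = (-165 - 21*(22 + 4*(6 + 4)))**2 = (-165 - 21*(22 + 4*10))**2 = (-165 - 21*(22 + 40))**2 = (-165 - 21*62)**2 = (-165 - 1302)**2 = (-1467)**2 = 2152089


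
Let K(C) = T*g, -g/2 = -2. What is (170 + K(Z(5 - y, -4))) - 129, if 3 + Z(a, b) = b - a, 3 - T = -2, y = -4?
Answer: 61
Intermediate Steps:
T = 5 (T = 3 - 1*(-2) = 3 + 2 = 5)
g = 4 (g = -2*(-2) = 4)
Z(a, b) = -3 + b - a (Z(a, b) = -3 + (b - a) = -3 + b - a)
K(C) = 20 (K(C) = 5*4 = 20)
(170 + K(Z(5 - y, -4))) - 129 = (170 + 20) - 129 = 190 - 129 = 61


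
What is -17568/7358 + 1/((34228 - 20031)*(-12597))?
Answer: -120840548395/50611609347 ≈ -2.3876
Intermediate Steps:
-17568/7358 + 1/((34228 - 20031)*(-12597)) = -17568*1/7358 - 1/12597/14197 = -8784/3679 + (1/14197)*(-1/12597) = -8784/3679 - 1/178839609 = -120840548395/50611609347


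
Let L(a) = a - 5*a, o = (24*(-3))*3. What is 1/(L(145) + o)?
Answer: -1/796 ≈ -0.0012563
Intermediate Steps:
o = -216 (o = -72*3 = -216)
L(a) = -4*a
1/(L(145) + o) = 1/(-4*145 - 216) = 1/(-580 - 216) = 1/(-796) = -1/796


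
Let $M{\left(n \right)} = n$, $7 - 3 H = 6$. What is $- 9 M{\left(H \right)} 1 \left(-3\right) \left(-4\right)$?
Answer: $-36$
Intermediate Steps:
$H = \frac{1}{3}$ ($H = \frac{7}{3} - 2 = \frac{1}{3} \approx 0.33333$)
$- 9 M{\left(H \right)} 1 \left(-3\right) \left(-4\right) = - 9 \frac{1 \left(-3\right) \left(-4\right)}{3} = - 9 \frac{\left(-3\right) \left(-4\right)}{3} = - 9 \cdot \frac{1}{3} \cdot 12 = \left(-9\right) 4 = -36$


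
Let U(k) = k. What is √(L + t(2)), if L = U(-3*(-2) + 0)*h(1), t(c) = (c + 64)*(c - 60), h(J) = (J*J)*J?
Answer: 7*I*√78 ≈ 61.822*I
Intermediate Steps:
h(J) = J³ (h(J) = J²*J = J³)
t(c) = (-60 + c)*(64 + c) (t(c) = (64 + c)*(-60 + c) = (-60 + c)*(64 + c))
L = 6 (L = (-3*(-2) + 0)*1³ = (6 + 0)*1 = 6*1 = 6)
√(L + t(2)) = √(6 + (-3840 + 2² + 4*2)) = √(6 + (-3840 + 4 + 8)) = √(6 - 3828) = √(-3822) = 7*I*√78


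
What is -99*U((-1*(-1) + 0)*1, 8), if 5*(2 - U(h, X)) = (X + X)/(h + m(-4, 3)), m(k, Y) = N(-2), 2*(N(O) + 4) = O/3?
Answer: -7326/25 ≈ -293.04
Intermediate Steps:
N(O) = -4 + O/6 (N(O) = -4 + (O/3)/2 = -4 + O/6)
m(k, Y) = -13/3 (m(k, Y) = -4 + (⅙)*(-2) = -4 - ⅓ = -13/3)
U(h, X) = 2 - 2*X/(5*(-13/3 + h)) (U(h, X) = 2 - (X + X)/(5*(h - 13/3)) = 2 - 2*X/(5*(-13/3 + h)))
-99*U((-1*(-1) + 0)*1, 8) = -198*(-65 - 3*8 + 15*((-1*(-1) + 0)*1))/(5*(-13 + 3*((-1*(-1) + 0)*1))) = -198*(-65 - 24 + 15*((1 + 0)*1))/(5*(-13 + 3*((1 + 0)*1))) = -198*(-65 - 24 + 15*(1*1))/(5*(-13 + 3*(1*1))) = -198*(-65 - 24 + 15*1)/(5*(-13 + 3*1)) = -198*(-65 - 24 + 15)/(5*(-13 + 3)) = -198*(-74)/(5*(-10)) = -198*(-1)*(-74)/(5*10) = -99*74/25 = -7326/25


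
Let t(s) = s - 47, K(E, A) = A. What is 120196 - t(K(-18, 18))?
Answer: 120225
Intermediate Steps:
t(s) = -47 + s
120196 - t(K(-18, 18)) = 120196 - (-47 + 18) = 120196 - 1*(-29) = 120196 + 29 = 120225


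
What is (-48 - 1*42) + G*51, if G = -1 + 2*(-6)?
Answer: -753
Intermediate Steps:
G = -13 (G = -1 - 12 = -13)
(-48 - 1*42) + G*51 = (-48 - 1*42) - 13*51 = (-48 - 42) - 663 = -90 - 663 = -753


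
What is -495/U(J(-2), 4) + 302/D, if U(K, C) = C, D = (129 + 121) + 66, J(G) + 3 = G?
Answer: -38803/316 ≈ -122.79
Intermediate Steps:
J(G) = -3 + G
D = 316 (D = 250 + 66 = 316)
-495/U(J(-2), 4) + 302/D = -495/4 + 302/316 = -495*1/4 + 302*(1/316) = -495/4 + 151/158 = -38803/316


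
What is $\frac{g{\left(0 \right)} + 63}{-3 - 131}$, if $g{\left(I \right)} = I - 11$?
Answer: $- \frac{26}{67} \approx -0.38806$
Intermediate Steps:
$g{\left(I \right)} = -11 + I$
$\frac{g{\left(0 \right)} + 63}{-3 - 131} = \frac{\left(-11 + 0\right) + 63}{-3 - 131} = \frac{-11 + 63}{-134} = 52 \left(- \frac{1}{134}\right) = - \frac{26}{67}$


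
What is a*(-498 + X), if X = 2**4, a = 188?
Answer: -90616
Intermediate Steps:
X = 16
a*(-498 + X) = 188*(-498 + 16) = 188*(-482) = -90616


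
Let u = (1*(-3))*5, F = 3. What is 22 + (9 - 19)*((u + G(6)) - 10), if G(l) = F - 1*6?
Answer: 302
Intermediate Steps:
G(l) = -3 (G(l) = 3 - 1*6 = 3 - 6 = -3)
u = -15 (u = -3*5 = -15)
22 + (9 - 19)*((u + G(6)) - 10) = 22 + (9 - 19)*((-15 - 3) - 10) = 22 - 10*(-18 - 10) = 22 - 10*(-28) = 22 + 280 = 302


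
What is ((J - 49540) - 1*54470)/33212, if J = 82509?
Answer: -21501/33212 ≈ -0.64739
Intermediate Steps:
((J - 49540) - 1*54470)/33212 = ((82509 - 49540) - 1*54470)/33212 = (32969 - 54470)*(1/33212) = -21501*1/33212 = -21501/33212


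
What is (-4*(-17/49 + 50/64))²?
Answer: 463761/153664 ≈ 3.0180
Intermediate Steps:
(-4*(-17/49 + 50/64))² = (-4*(-17*1/49 + 50*(1/64)))² = (-4*(-17/49 + 25/32))² = (-4*681/1568)² = (-681/392)² = 463761/153664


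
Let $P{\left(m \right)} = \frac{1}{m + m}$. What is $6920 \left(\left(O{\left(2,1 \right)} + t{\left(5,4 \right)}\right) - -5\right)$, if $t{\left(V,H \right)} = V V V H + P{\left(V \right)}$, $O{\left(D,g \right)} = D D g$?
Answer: $3522972$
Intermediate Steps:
$O{\left(D,g \right)} = g D^{2}$ ($O{\left(D,g \right)} = D^{2} g = g D^{2}$)
$P{\left(m \right)} = \frac{1}{2 m}$
$t{\left(V,H \right)} = \frac{1}{2 V} + H V^{3}$ ($t{\left(V,H \right)} = V V V H + \frac{1}{2 V} = V^{2} V H + \frac{1}{2 V} = V^{3} H + \frac{1}{2 V} = H V^{3} + \frac{1}{2 V} = \frac{1}{2 V} + H V^{3}$)
$6920 \left(\left(O{\left(2,1 \right)} + t{\left(5,4 \right)}\right) - -5\right) = 6920 \left(\left(1 \cdot 2^{2} + \frac{\frac{1}{2} + 4 \cdot 5^{4}}{5}\right) - -5\right) = 6920 \left(\left(1 \cdot 4 + \frac{\frac{1}{2} + 4 \cdot 625}{5}\right) + 5\right) = 6920 \left(\left(4 + \frac{\frac{1}{2} + 2500}{5}\right) + 5\right) = 6920 \left(\left(4 + \frac{1}{5} \cdot \frac{5001}{2}\right) + 5\right) = 6920 \left(\left(4 + \frac{5001}{10}\right) + 5\right) = 6920 \left(\frac{5041}{10} + 5\right) = 6920 \cdot \frac{5091}{10} = 3522972$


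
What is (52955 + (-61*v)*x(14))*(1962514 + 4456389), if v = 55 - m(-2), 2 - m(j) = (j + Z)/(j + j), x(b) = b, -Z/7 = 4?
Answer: 8267547064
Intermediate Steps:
Z = -28 (Z = -7*4 = -28)
m(j) = 2 - (-28 + j)/(2*j) (m(j) = 2 - (j - 28)/(j + j) = 2 - (-28 + j)/(2*j))
v = 121/2 (v = 55 - (3/2 + 14/(-2)) = 55 - (3/2 + 14*(-1/2)) = 55 - (3/2 - 7) = 55 - 1*(-11/2) = 55 + 11/2 = 121/2 ≈ 60.500)
(52955 + (-61*v)*x(14))*(1962514 + 4456389) = (52955 - 61*121/2*14)*(1962514 + 4456389) = (52955 - 7381/2*14)*6418903 = (52955 - 51667)*6418903 = 1288*6418903 = 8267547064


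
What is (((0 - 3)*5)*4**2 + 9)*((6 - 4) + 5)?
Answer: -1617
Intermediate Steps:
(((0 - 3)*5)*4**2 + 9)*((6 - 4) + 5) = (-3*5*16 + 9)*(2 + 5) = (-15*16 + 9)*7 = (-240 + 9)*7 = -231*7 = -1617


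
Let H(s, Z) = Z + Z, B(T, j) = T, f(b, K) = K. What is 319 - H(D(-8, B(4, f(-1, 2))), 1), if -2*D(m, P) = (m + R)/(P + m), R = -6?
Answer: 317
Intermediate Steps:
D(m, P) = -(-6 + m)/(2*(P + m)) (D(m, P) = -(m - 6)/(2*(P + m)) = -(-6 + m)/(2*(P + m)))
H(s, Z) = 2*Z
319 - H(D(-8, B(4, f(-1, 2))), 1) = 319 - 2 = 317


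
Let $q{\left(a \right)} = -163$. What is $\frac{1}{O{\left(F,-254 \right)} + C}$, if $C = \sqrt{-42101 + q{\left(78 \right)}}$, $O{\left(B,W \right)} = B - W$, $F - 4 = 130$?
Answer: $\frac{97}{48202} - \frac{3 i \sqrt{1174}}{96404} \approx 0.0020124 - 0.0010663 i$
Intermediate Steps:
$F = 134$ ($F = 4 + 130 = 134$)
$C = 6 i \sqrt{1174}$ ($C = \sqrt{-42101 - 163} = \sqrt{-42264} = 6 i \sqrt{1174} \approx 205.58 i$)
$\frac{1}{O{\left(F,-254 \right)} + C} = \frac{1}{\left(134 - -254\right) + 6 i \sqrt{1174}} = \frac{1}{\left(134 + 254\right) + 6 i \sqrt{1174}} = \frac{1}{388 + 6 i \sqrt{1174}}$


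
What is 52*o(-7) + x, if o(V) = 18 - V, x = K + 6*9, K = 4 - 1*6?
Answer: 1352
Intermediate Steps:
K = -2 (K = 4 - 6 = -2)
x = 52 (x = -2 + 6*9 = -2 + 54 = 52)
52*o(-7) + x = 52*(18 - 1*(-7)) + 52 = 52*(18 + 7) + 52 = 52*25 + 52 = 1300 + 52 = 1352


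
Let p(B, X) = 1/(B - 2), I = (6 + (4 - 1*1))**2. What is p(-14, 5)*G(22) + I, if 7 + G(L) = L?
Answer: 1281/16 ≈ 80.063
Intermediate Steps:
G(L) = -7 + L
I = 81 (I = (6 + (4 - 1))**2 = (6 + 3)**2 = 9**2 = 81)
p(B, X) = 1/(-2 + B)
p(-14, 5)*G(22) + I = (-7 + 22)/(-2 - 14) + 81 = 15/(-16) + 81 = -1/16*15 + 81 = -15/16 + 81 = 1281/16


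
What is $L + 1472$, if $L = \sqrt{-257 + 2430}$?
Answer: $1472 + \sqrt{2173} \approx 1518.6$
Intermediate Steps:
$L = \sqrt{2173} \approx 46.615$
$L + 1472 = \sqrt{2173} + 1472 = 1472 + \sqrt{2173}$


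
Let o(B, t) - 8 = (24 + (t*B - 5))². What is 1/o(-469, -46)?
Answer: 1/466257657 ≈ 2.1447e-9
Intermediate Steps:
o(B, t) = 8 + (19 + B*t)² (o(B, t) = 8 + (24 + (t*B - 5))² = 8 + (24 + (B*t - 5))² = 8 + (24 + (-5 + B*t))² = 8 + (19 + B*t)²)
1/o(-469, -46) = 1/(8 + (19 - 469*(-46))²) = 1/(8 + (19 + 21574)²) = 1/(8 + 21593²) = 1/(8 + 466257649) = 1/466257657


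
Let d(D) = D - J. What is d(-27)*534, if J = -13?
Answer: -7476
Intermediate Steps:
d(D) = 13 + D (d(D) = D - 1*(-13) = D + 13 = 13 + D)
d(-27)*534 = (13 - 27)*534 = -14*534 = -7476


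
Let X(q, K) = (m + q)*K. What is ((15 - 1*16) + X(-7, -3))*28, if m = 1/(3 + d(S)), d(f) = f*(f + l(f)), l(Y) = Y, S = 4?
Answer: 2788/5 ≈ 557.60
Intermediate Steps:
d(f) = 2*f² (d(f) = f*(f + f) = f*(2*f) = 2*f²)
m = 1/35 (m = 1/(3 + 2*4²) = 1/(3 + 2*16) = 1/(3 + 32) = 1/35 ≈ 0.028571)
X(q, K) = K*(1/35 + q) (X(q, K) = (1/35 + q)*K = K*(1/35 + q))
((15 - 1*16) + X(-7, -3))*28 = ((15 - 1*16) - 3*(1/35 - 7))*28 = ((15 - 16) - 3*(-244/35))*28 = (-1 + 732/35)*28 = (697/35)*28 = 2788/5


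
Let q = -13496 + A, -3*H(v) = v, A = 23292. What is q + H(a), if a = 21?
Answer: 9789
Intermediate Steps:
H(v) = -v/3
q = 9796 (q = -13496 + 23292 = 9796)
q + H(a) = 9796 - ⅓*21 = 9796 - 7 = 9789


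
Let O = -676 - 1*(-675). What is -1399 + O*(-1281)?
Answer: -118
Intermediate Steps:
O = -1 (O = -676 + 675 = -1)
-1399 + O*(-1281) = -1399 - 1*(-1281) = -1399 + 1281 = -118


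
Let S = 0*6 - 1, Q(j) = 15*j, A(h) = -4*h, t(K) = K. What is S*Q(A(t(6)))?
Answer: 360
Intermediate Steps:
S = -1 (S = 0 - 1 = -1)
S*Q(A(t(6))) = -15*(-4*6) = -15*(-24) = -1*(-360) = 360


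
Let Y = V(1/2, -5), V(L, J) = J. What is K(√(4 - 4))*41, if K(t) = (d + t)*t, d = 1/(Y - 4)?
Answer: 0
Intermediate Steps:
Y = -5
d = -⅑ (d = 1/(-5 - 4) = 1/(-9) = -⅑ ≈ -0.11111)
K(t) = t*(-⅑ + t) (K(t) = (-⅑ + t)*t = t*(-⅑ + t))
K(√(4 - 4))*41 = (√(4 - 4)*(-⅑ + √(4 - 4)))*41 = (√0*(-⅑ + √0))*41 = (0*(-⅑ + 0))*41 = (0*(-⅑))*41 = 0*41 = 0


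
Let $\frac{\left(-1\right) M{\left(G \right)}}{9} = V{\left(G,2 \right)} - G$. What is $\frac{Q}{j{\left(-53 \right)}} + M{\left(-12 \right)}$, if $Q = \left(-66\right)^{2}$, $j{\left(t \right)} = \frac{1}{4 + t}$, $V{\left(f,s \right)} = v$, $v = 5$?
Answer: $-213597$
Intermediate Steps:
$V{\left(f,s \right)} = 5$
$Q = 4356$
$M{\left(G \right)} = -45 + 9 G$ ($M{\left(G \right)} = - 9 \left(5 - G\right) = -45 + 9 G$)
$\frac{Q}{j{\left(-53 \right)}} + M{\left(-12 \right)} = \frac{4356}{\frac{1}{4 - 53}} + \left(-45 + 9 \left(-12\right)\right) = \frac{4356}{\frac{1}{-49}} - 153 = \frac{4356}{- \frac{1}{49}} - 153 = 4356 \left(-49\right) - 153 = -213444 - 153 = -213597$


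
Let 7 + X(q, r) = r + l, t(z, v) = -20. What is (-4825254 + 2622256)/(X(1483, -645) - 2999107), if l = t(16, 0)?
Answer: 2202998/2999779 ≈ 0.73439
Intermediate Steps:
l = -20
X(q, r) = -27 + r (X(q, r) = -7 + (r - 20) = -7 + (-20 + r) = -27 + r)
(-4825254 + 2622256)/(X(1483, -645) - 2999107) = (-4825254 + 2622256)/((-27 - 645) - 2999107) = -2202998/(-672 - 2999107) = -2202998/(-2999779) = -2202998*(-1/2999779) = 2202998/2999779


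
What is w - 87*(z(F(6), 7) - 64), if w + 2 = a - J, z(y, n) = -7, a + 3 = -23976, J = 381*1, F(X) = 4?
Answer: -18185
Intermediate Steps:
J = 381
a = -23979 (a = -3 - 23976 = -23979)
w = -24362 (w = -2 + (-23979 - 1*381) = -2 + (-23979 - 381) = -2 - 24360 = -24362)
w - 87*(z(F(6), 7) - 64) = -24362 - 87*(-7 - 64) = -24362 - 87*(-71) = -24362 + 6177 = -18185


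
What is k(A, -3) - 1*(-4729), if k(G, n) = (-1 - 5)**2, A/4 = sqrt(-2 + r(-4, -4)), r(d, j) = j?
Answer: 4765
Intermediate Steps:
A = 4*I*sqrt(6) (A = 4*sqrt(-2 - 4) = 4*sqrt(-6) = 4*(I*sqrt(6)) = 4*I*sqrt(6) ≈ 9.798*I)
k(G, n) = 36 (k(G, n) = (-6)**2 = 36)
k(A, -3) - 1*(-4729) = 36 - 1*(-4729) = 36 + 4729 = 4765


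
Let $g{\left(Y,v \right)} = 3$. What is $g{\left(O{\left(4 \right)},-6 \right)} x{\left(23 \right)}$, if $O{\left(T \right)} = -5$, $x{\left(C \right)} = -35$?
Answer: $-105$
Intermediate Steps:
$g{\left(O{\left(4 \right)},-6 \right)} x{\left(23 \right)} = 3 \left(-35\right) = -105$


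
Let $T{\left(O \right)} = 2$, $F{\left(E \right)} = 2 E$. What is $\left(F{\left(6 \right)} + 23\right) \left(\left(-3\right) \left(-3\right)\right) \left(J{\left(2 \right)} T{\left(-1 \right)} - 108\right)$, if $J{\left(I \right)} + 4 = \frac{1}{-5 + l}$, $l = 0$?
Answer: $-36666$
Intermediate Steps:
$J{\left(I \right)} = - \frac{21}{5}$ ($J{\left(I \right)} = -4 + \frac{1}{-5 + 0} = -4 + \frac{1}{-5} = -4 - \frac{1}{5} = - \frac{21}{5}$)
$\left(F{\left(6 \right)} + 23\right) \left(\left(-3\right) \left(-3\right)\right) \left(J{\left(2 \right)} T{\left(-1 \right)} - 108\right) = \left(2 \cdot 6 + 23\right) \left(\left(-3\right) \left(-3\right)\right) \left(\left(- \frac{21}{5}\right) 2 - 108\right) = \left(12 + 23\right) 9 \left(- \frac{42}{5} - 108\right) = 35 \cdot 9 \left(- \frac{582}{5}\right) = 315 \left(- \frac{582}{5}\right) = -36666$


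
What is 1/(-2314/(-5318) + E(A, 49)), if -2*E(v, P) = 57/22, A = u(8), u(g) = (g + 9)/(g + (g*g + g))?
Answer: -116996/100655 ≈ -1.1623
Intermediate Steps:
u(g) = (9 + g)/(g² + 2*g) (u(g) = (9 + g)/(g + (g² + g)) = (9 + g)/(g + (g + g²)) = (9 + g)/(g² + 2*g))
A = 17/80 (A = (9 + 8)/(8*(2 + 8)) = (⅛)*17/10 = (⅛)*(⅒)*17 = 17/80 ≈ 0.21250)
E(v, P) = -57/44 (E(v, P) = -57/(2*22) = -½*57/22 = -57/44)
1/(-2314/(-5318) + E(A, 49)) = 1/(-2314/(-5318) - 57/44) = 1/(-2314*(-1/5318) - 57/44) = 1/(1157/2659 - 57/44) = 1/(-100655/116996) = -116996/100655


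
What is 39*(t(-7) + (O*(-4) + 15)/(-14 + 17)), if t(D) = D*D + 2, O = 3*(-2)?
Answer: 2496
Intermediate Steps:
O = -6
t(D) = 2 + D² (t(D) = D² + 2 = 2 + D²)
39*(t(-7) + (O*(-4) + 15)/(-14 + 17)) = 39*((2 + (-7)²) + (-6*(-4) + 15)/(-14 + 17)) = 39*((2 + 49) + (24 + 15)/3) = 39*(51 + 39*(⅓)) = 39*(51 + 13) = 39*64 = 2496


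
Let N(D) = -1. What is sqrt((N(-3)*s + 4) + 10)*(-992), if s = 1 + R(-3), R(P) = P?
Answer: -3968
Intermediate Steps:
s = -2 (s = 1 - 3 = -2)
sqrt((N(-3)*s + 4) + 10)*(-992) = sqrt((-1*(-2) + 4) + 10)*(-992) = sqrt((2 + 4) + 10)*(-992) = sqrt(6 + 10)*(-992) = sqrt(16)*(-992) = 4*(-992) = -3968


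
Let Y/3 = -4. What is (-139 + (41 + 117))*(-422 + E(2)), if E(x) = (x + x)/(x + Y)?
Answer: -40128/5 ≈ -8025.6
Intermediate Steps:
Y = -12 (Y = 3*(-4) = -12)
E(x) = 2*x/(-12 + x) (E(x) = (x + x)/(x - 12) = (2*x)/(-12 + x) = 2*x/(-12 + x))
(-139 + (41 + 117))*(-422 + E(2)) = (-139 + (41 + 117))*(-422 + 2*2/(-12 + 2)) = (-139 + 158)*(-422 + 2*2/(-10)) = 19*(-422 + 2*2*(-1/10)) = 19*(-422 - 2/5) = 19*(-2112/5) = -40128/5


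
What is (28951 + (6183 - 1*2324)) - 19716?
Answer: 13094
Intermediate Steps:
(28951 + (6183 - 1*2324)) - 19716 = (28951 + (6183 - 2324)) - 19716 = (28951 + 3859) - 19716 = 32810 - 19716 = 13094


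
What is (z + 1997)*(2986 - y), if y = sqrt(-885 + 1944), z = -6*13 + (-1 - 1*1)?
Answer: 5724162 - 1917*sqrt(1059) ≈ 5.6618e+6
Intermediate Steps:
z = -80 (z = -78 + (-1 - 1) = -78 - 2 = -80)
y = sqrt(1059) ≈ 32.542
(z + 1997)*(2986 - y) = (-80 + 1997)*(2986 - sqrt(1059)) = 1917*(2986 - sqrt(1059)) = 5724162 - 1917*sqrt(1059)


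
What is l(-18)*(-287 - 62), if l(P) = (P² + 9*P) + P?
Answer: -50256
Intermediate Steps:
l(P) = P² + 10*P
l(-18)*(-287 - 62) = (-18*(10 - 18))*(-287 - 62) = -18*(-8)*(-349) = 144*(-349) = -50256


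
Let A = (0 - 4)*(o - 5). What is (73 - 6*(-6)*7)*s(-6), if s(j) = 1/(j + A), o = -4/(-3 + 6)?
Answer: 975/58 ≈ 16.810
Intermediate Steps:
o = -4/3 ≈ -1.3333
A = 76/3 (A = (0 - 4)*(-4/3 - 5) = -4*(-19/3) = 76/3 ≈ 25.333)
s(j) = 1/(76/3 + j) (s(j) = 1/(j + 76/3) = 1/(76/3 + j))
(73 - 6*(-6)*7)*s(-6) = (73 - 6*(-6)*7)*(3/(76 + 3*(-6))) = (73 + 36*7)*(3/(76 - 18)) = (73 + 252)*(3/58) = 325*(3*(1/58)) = 325*(3/58) = 975/58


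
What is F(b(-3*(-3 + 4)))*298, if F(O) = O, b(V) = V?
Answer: -894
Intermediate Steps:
F(b(-3*(-3 + 4)))*298 = -3*(-3 + 4)*298 = -3*1*298 = -3*298 = -894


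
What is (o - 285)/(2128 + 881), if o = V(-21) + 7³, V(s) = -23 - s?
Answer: 56/3009 ≈ 0.018611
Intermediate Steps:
o = 341 (o = (-23 - 1*(-21)) + 7³ = (-23 + 21) + 343 = -2 + 343 = 341)
(o - 285)/(2128 + 881) = (341 - 285)/(2128 + 881) = 56/3009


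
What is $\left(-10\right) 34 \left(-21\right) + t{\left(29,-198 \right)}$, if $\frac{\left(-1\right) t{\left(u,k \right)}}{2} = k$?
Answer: $7536$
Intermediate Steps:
$t{\left(u,k \right)} = - 2 k$
$\left(-10\right) 34 \left(-21\right) + t{\left(29,-198 \right)} = \left(-10\right) 34 \left(-21\right) - -396 = \left(-340\right) \left(-21\right) + 396 = 7140 + 396 = 7536$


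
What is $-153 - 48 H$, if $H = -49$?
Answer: $2199$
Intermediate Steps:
$-153 - 48 H = -153 - -2352 = -153 + 2352 = 2199$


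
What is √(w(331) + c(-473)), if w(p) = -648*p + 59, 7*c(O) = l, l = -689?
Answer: 2*I*√2627961/7 ≈ 463.17*I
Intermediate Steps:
c(O) = -689/7 (c(O) = (⅐)*(-689) = -689/7)
w(p) = 59 - 648*p
√(w(331) + c(-473)) = √((59 - 648*331) - 689/7) = √((59 - 214488) - 689/7) = √(-214429 - 689/7) = √(-1501692/7) = 2*I*√2627961/7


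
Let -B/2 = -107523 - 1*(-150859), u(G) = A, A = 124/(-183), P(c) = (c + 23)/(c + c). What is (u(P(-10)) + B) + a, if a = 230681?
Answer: 26353523/183 ≈ 1.4401e+5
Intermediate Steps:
P(c) = (23 + c)/(2*c) (P(c) = (23 + c)/((2*c)) = (23 + c)*(1/(2*c)) = (23 + c)/(2*c))
A = -124/183 (A = 124*(-1/183) = -124/183 ≈ -0.67760)
u(G) = -124/183
B = -86672 (B = -2*(-107523 - 1*(-150859)) = -2*(-107523 + 150859) = -2*43336 = -86672)
(u(P(-10)) + B) + a = (-124/183 - 86672) + 230681 = -15861100/183 + 230681 = 26353523/183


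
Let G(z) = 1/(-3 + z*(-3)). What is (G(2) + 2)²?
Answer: 289/81 ≈ 3.5679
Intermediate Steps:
G(z) = 1/(-3 - 3*z)
(G(2) + 2)² = (-1/(3 + 3*2) + 2)² = (-1/(3 + 6) + 2)² = (-1/9 + 2)² = (-1*⅑ + 2)² = (-⅑ + 2)² = (17/9)² = 289/81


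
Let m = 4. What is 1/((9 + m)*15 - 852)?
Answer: -1/657 ≈ -0.0015221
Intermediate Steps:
1/((9 + m)*15 - 852) = 1/((9 + 4)*15 - 852) = 1/(13*15 - 852) = 1/(195 - 852) = 1/(-657) = -1/657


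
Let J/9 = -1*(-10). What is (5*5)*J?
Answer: 2250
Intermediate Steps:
J = 90 (J = 9*(-1*(-10)) = 9*10 = 90)
(5*5)*J = (5*5)*90 = 25*90 = 2250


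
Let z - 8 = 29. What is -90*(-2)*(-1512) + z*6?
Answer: -271938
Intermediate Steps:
z = 37 (z = 8 + 29 = 37)
-90*(-2)*(-1512) + z*6 = -90*(-2)*(-1512) + 37*6 = 180*(-1512) + 222 = -272160 + 222 = -271938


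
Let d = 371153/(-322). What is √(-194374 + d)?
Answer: 3*I*√2252553898/322 ≈ 442.18*I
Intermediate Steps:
d = -371153/322 (d = 371153*(-1/322) = -371153/322 ≈ -1152.6)
√(-194374 + d) = √(-194374 - 371153/322) = √(-62959581/322) = 3*I*√2252553898/322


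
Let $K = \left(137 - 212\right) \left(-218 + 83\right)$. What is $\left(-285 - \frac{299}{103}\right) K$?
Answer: $- \frac{300246750}{103} \approx -2.915 \cdot 10^{6}$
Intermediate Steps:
$K = 10125$ ($K = \left(-75\right) \left(-135\right) = 10125$)
$\left(-285 - \frac{299}{103}\right) K = \left(-285 - \frac{299}{103}\right) 10125 = \left(- \frac{29654}{103}\right) 10125 = - \frac{300246750}{103}$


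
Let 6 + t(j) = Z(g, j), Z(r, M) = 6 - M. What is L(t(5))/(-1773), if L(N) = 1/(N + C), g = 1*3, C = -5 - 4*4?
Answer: 1/46098 ≈ 2.1693e-5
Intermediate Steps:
C = -21 (C = -5 - 16 = -21)
g = 3
t(j) = -j (t(j) = -6 + (6 - j) = -j)
L(N) = 1/(-21 + N) (L(N) = 1/(N - 21) = 1/(-21 + N))
L(t(5))/(-1773) = 1/(-21 - 1*5*(-1773)) = -1/1773/(-21 - 5) = -1/1773/(-26) = -1/26*(-1/1773) = 1/46098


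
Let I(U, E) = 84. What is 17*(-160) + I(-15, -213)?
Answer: -2636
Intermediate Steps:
17*(-160) + I(-15, -213) = 17*(-160) + 84 = -2720 + 84 = -2636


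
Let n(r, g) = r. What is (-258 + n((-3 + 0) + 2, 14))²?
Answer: 67081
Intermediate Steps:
(-258 + n((-3 + 0) + 2, 14))² = (-258 + ((-3 + 0) + 2))² = (-258 + (-3 + 2))² = (-258 - 1)² = (-259)² = 67081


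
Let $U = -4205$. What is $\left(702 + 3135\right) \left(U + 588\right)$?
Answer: $-13878429$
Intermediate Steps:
$\left(702 + 3135\right) \left(U + 588\right) = \left(702 + 3135\right) \left(-4205 + 588\right) = 3837 \left(-3617\right) = -13878429$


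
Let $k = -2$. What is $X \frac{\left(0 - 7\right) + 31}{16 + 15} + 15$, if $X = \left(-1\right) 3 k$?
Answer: $\frac{609}{31} \approx 19.645$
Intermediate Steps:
$X = 6$ ($X = \left(-1\right) 3 \left(-2\right) = \left(-3\right) \left(-2\right) = 6$)
$X \frac{\left(0 - 7\right) + 31}{16 + 15} + 15 = 6 \frac{\left(0 - 7\right) + 31}{16 + 15} + 15 = 6 \frac{-7 + 31}{31} + 15 = 6 \cdot 24 \cdot \frac{1}{31} + 15 = 6 \cdot \frac{24}{31} + 15 = \frac{144}{31} + 15 = \frac{609}{31}$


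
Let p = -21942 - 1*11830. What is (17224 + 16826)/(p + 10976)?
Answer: -17025/11398 ≈ -1.4937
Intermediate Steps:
p = -33772 (p = -21942 - 11830 = -33772)
(17224 + 16826)/(p + 10976) = (17224 + 16826)/(-33772 + 10976) = 34050/(-22796) = 34050*(-1/22796) = -17025/11398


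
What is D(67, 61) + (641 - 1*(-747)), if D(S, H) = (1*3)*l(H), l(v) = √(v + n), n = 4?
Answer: 1388 + 3*√65 ≈ 1412.2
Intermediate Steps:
l(v) = √(4 + v) (l(v) = √(v + 4) = √(4 + v))
D(S, H) = 3*√(4 + H) (D(S, H) = (1*3)*√(4 + H) = 3*√(4 + H))
D(67, 61) + (641 - 1*(-747)) = 3*√(4 + 61) + (641 - 1*(-747)) = 3*√65 + (641 + 747) = 3*√65 + 1388 = 1388 + 3*√65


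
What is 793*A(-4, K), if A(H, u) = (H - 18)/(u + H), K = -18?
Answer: 793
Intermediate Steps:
A(H, u) = (-18 + H)/(H + u)
793*A(-4, K) = 793*((-18 - 4)/(-4 - 18)) = 793*(-22/(-22)) = 793*(-1/22*(-22)) = 793*1 = 793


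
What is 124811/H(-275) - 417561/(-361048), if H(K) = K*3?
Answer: -44718274103/297864600 ≈ -150.13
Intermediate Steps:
H(K) = 3*K
124811/H(-275) - 417561/(-361048) = 124811/((3*(-275))) - 417561/(-361048) = 124811/(-825) - 417561*(-1/361048) = 124811*(-1/825) + 417561/361048 = -124811/825 + 417561/361048 = -44718274103/297864600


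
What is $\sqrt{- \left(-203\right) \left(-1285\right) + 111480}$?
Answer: $25 i \sqrt{239} \approx 386.49 i$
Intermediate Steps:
$\sqrt{- \left(-203\right) \left(-1285\right) + 111480} = \sqrt{\left(-1\right) 260855 + 111480} = \sqrt{-260855 + 111480} = \sqrt{-149375} = 25 i \sqrt{239}$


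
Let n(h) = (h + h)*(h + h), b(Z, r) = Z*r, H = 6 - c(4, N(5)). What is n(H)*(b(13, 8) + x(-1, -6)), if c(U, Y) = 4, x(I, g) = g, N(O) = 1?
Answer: 1568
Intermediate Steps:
H = 2 (H = 6 - 1*4 = 6 - 4 = 2)
n(h) = 4*h² (n(h) = (2*h)*(2*h) = 4*h²)
n(H)*(b(13, 8) + x(-1, -6)) = (4*2²)*(13*8 - 6) = (4*4)*(104 - 6) = 16*98 = 1568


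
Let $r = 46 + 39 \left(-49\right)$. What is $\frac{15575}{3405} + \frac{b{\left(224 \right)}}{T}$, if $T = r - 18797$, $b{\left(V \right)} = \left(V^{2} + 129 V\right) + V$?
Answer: $\frac{5180777}{7035411} \approx 0.73639$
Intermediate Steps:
$b{\left(V \right)} = V^{2} + 130 V$
$r = -1865$ ($r = 46 - 1911 = -1865$)
$T = -20662$ ($T = -1865 - 18797 = -20662$)
$\frac{15575}{3405} + \frac{b{\left(224 \right)}}{T} = \frac{15575}{3405} + \frac{224 \left(130 + 224\right)}{-20662} = 15575 \cdot \frac{1}{3405} + 224 \cdot 354 \left(- \frac{1}{20662}\right) = \frac{3115}{681} + 79296 \left(- \frac{1}{20662}\right) = \frac{3115}{681} - \frac{39648}{10331} = \frac{5180777}{7035411}$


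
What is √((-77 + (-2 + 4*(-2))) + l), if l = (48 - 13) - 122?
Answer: I*√174 ≈ 13.191*I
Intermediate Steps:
l = -87 (l = 35 - 122 = -87)
√((-77 + (-2 + 4*(-2))) + l) = √((-77 + (-2 + 4*(-2))) - 87) = √((-77 + (-2 - 8)) - 87) = √((-77 - 10) - 87) = √(-87 - 87) = √(-174) = I*√174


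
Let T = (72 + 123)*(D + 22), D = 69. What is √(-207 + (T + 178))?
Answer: 2*√4429 ≈ 133.10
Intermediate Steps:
T = 17745 (T = (72 + 123)*(69 + 22) = 195*91 = 17745)
√(-207 + (T + 178)) = √(-207 + (17745 + 178)) = √(-207 + 17923) = √17716 = 2*√4429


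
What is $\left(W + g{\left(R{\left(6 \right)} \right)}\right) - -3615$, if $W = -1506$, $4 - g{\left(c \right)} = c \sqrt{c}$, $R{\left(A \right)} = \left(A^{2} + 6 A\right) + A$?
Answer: $2113 - 78 \sqrt{78} \approx 1424.1$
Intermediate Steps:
$R{\left(A \right)} = A^{2} + 7 A$
$g{\left(c \right)} = 4 - c^{\frac{3}{2}}$ ($g{\left(c \right)} = 4 - c \sqrt{c} = 4 - c^{\frac{3}{2}}$)
$\left(W + g{\left(R{\left(6 \right)} \right)}\right) - -3615 = \left(-1506 + \left(4 - \left(6 \left(7 + 6\right)\right)^{\frac{3}{2}}\right)\right) - -3615 = \left(-1506 + \left(4 - \left(6 \cdot 13\right)^{\frac{3}{2}}\right)\right) + 3615 = \left(-1506 + \left(4 - 78^{\frac{3}{2}}\right)\right) + 3615 = \left(-1506 + \left(4 - 78 \sqrt{78}\right)\right) + 3615 = \left(-1502 - 78 \sqrt{78}\right) + 3615 = 2113 - 78 \sqrt{78}$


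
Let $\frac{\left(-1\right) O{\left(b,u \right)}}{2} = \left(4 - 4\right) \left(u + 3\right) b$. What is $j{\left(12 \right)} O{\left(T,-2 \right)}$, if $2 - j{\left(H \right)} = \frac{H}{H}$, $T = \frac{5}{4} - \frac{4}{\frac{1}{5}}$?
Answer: $0$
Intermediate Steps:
$T = - \frac{75}{4}$ ($T = 5 \cdot \frac{1}{4} - 4 \frac{1}{\frac{1}{5}} = \frac{5}{4} - 20 = - \frac{75}{4} \approx -18.75$)
$O{\left(b,u \right)} = 0$ ($O{\left(b,u \right)} = - 2 \left(4 - 4\right) \left(u + 3\right) b = - 2 \cdot 0 \left(3 + u\right) b = - 2 \cdot 0 b = \left(-2\right) 0 = 0$)
$j{\left(H \right)} = 1$ ($j{\left(H \right)} = 2 - \frac{H}{H} = 2 - 1 = 1$)
$j{\left(12 \right)} O{\left(T,-2 \right)} = 1 \cdot 0 = 0$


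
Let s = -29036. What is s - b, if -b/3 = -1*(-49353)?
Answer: 119023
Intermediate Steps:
b = -148059 (b = -(-3)*(-49353) = -3*49353 = -148059)
s - b = -29036 - 1*(-148059) = -29036 + 148059 = 119023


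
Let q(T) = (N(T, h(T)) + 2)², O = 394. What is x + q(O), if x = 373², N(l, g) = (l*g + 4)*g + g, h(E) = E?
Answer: 3741151842621065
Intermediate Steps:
N(l, g) = g + g*(4 + g*l) (N(l, g) = (g*l + 4)*g + g = (4 + g*l)*g + g = g*(4 + g*l) + g = g + g*(4 + g*l))
q(T) = (2 + T*(5 + T²))² (q(T) = (T*(5 + T*T) + 2)² = (T*(5 + T²) + 2)² = (2 + T*(5 + T²))²)
x = 139129
x + q(O) = 139129 + (2 + 394*(5 + 394²))² = 139129 + (2 + 394*(5 + 155236))² = 139129 + (2 + 394*155241)² = 139129 + (2 + 61164954)² = 139129 + 61164956² = 139129 + 3741151842481936 = 3741151842621065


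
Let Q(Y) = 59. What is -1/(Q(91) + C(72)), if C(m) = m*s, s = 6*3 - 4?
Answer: -1/1067 ≈ -0.00093721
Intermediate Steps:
s = 14 (s = 18 - 4 = 14)
C(m) = 14*m (C(m) = m*14 = 14*m)
-1/(Q(91) + C(72)) = -1/(59 + 14*72) = -1/(59 + 1008) = -1/1067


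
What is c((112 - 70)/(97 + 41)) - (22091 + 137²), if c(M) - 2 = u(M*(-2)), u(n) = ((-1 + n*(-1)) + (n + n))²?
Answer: -21612513/529 ≈ -40855.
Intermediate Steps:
u(n) = (-1 + n)² (u(n) = ((-1 - n) + 2*n)² = (-1 + n)²)
c(M) = 2 + (-1 - 2*M)² (c(M) = 2 + (-1 + M*(-2))² = 2 + (-1 - 2*M)²)
c((112 - 70)/(97 + 41)) - (22091 + 137²) = (2 + (1 + 2*((112 - 70)/(97 + 41)))²) - (22091 + 137²) = (2 + (1 + 2*(42/138))²) - (22091 + 18769) = (2 + (1 + 2*(42*(1/138)))²) - 1*40860 = (2 + (1 + 2*(7/23))²) - 40860 = (2 + (1 + 14/23)²) - 40860 = (2 + (37/23)²) - 40860 = (2 + 1369/529) - 40860 = 2427/529 - 40860 = -21612513/529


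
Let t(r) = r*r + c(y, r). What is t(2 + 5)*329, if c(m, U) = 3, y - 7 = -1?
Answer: 17108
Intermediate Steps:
y = 6 (y = 7 - 1 = 6)
t(r) = 3 + r² (t(r) = r*r + 3 = r² + 3 = 3 + r²)
t(2 + 5)*329 = (3 + (2 + 5)²)*329 = (3 + 7²)*329 = (3 + 49)*329 = 52*329 = 17108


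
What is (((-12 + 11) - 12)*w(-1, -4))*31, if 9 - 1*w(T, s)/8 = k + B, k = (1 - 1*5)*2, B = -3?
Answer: -64480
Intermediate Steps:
k = -8 (k = (1 - 5)*2 = -4*2 = -8)
w(T, s) = 160 (w(T, s) = 72 - 8*(-8 - 3) = 72 - 8*(-11) = 72 + 88 = 160)
(((-12 + 11) - 12)*w(-1, -4))*31 = (((-12 + 11) - 12)*160)*31 = ((-1 - 12)*160)*31 = -13*160*31 = -2080*31 = -64480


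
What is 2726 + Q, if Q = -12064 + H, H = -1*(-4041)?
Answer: -5297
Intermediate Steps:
H = 4041
Q = -8023 (Q = -12064 + 4041 = -8023)
2726 + Q = 2726 - 8023 = -5297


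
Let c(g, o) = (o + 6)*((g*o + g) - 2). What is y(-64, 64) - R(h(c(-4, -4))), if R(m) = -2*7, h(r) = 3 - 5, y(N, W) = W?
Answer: 78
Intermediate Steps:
c(g, o) = (6 + o)*(-2 + g + g*o) (c(g, o) = (6 + o)*((g + g*o) - 2) = (6 + o)*(-2 + g + g*o))
h(r) = -2
R(m) = -14
y(-64, 64) - R(h(c(-4, -4))) = 64 - 1*(-14) = 64 + 14 = 78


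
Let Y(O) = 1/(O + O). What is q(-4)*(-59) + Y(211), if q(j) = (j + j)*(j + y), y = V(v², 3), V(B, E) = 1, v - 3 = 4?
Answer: -597551/422 ≈ -1416.0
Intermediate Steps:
v = 7 (v = 3 + 4 = 7)
y = 1
Y(O) = 1/(2*O)
q(j) = 2*j*(1 + j) (q(j) = (j + j)*(j + 1) = (2*j)*(1 + j) = 2*j*(1 + j))
q(-4)*(-59) + Y(211) = (2*(-4)*(1 - 4))*(-59) + (½)/211 = (2*(-4)*(-3))*(-59) + (½)*(1/211) = 24*(-59) + 1/422 = -1416 + 1/422 = -597551/422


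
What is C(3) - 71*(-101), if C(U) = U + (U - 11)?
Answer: 7166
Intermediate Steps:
C(U) = -11 + 2*U (C(U) = U + (-11 + U) = -11 + 2*U)
C(3) - 71*(-101) = (-11 + 2*3) - 71*(-101) = (-11 + 6) + 7171 = -5 + 7171 = 7166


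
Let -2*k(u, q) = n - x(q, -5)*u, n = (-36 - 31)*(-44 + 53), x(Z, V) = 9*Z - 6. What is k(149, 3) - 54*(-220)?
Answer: 13746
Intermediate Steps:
x(Z, V) = -6 + 9*Z
n = -603 (n = -67*9 = -603)
k(u, q) = 603/2 + u*(-6 + 9*q)/2 (k(u, q) = -(-603 - (-6 + 9*q)*u)/2 = -(-603 - u*(-6 + 9*q))/2 = 603/2 + u*(-6 + 9*q)/2)
k(149, 3) - 54*(-220) = (603/2 + (3/2)*149*(-2 + 3*3)) - 54*(-220) = (603/2 + (3/2)*149*(-2 + 9)) + 11880 = (603/2 + (3/2)*149*7) + 11880 = (603/2 + 3129/2) + 11880 = 1866 + 11880 = 13746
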